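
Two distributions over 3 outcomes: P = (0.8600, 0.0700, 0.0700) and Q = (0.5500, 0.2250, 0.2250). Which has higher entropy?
Q

P is highly concentrated on one outcome (86%), making it nearly deterministic. Q spreads its mass more evenly (max 55%). The more spread-out distribution has higher entropy: H(P) ≈ 0.724 bits, H(Q) ≈ 1.443 bits.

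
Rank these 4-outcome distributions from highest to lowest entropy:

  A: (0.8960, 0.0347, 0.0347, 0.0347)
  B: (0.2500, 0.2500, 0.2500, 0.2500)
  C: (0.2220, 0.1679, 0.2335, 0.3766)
B > C > A

Key insight: Entropy is maximized by uniform distributions and minimized by concentrated distributions.

- Uniform distributions have maximum entropy log₂(4) = 2.0000 bits
- The more "peaked" or concentrated a distribution, the lower its entropy

Entropies:
  H(A) = 0.6464 bits
  H(B) = 2.0000 bits
  H(C) = 1.9348 bits

Ranking: B > C > A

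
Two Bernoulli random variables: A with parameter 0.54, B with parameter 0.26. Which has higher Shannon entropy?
A

For binary distributions, entropy is maximized at p=0.5 and decreases as p moves toward 0 or 1.

H(A) = H(0.54) = 0.9954 bits
H(B) = H(0.26) = 0.8267 bits

Distribution A (p=0.54) is closer to uniform (p=0.5), so it has higher entropy.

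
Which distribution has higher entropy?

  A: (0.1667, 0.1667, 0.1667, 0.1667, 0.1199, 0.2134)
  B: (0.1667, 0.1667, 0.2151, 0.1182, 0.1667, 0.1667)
A

Both distributions are close to uniform, making this a harder comparison.

H(A) = 2.5658 bits
H(B) = 2.5643 bits

The distribution closer to uniform has higher entropy.
Answer: A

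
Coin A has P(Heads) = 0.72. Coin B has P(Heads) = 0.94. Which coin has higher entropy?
A

For binary distributions, entropy is maximized at p=0.5 and decreases as p moves toward 0 or 1.

H(A) = H(0.72) = 0.8555 bits
H(B) = H(0.94) = 0.3274 bits

Distribution A (p=0.72) is closer to uniform (p=0.5), so it has higher entropy.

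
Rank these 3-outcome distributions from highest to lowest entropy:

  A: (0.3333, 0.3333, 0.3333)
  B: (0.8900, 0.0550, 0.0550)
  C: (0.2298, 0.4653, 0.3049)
A > C > B

Key insight: Entropy is maximized by uniform distributions and minimized by concentrated distributions.

- Uniform distributions have maximum entropy log₂(3) = 1.5850 bits
- The more "peaked" or concentrated a distribution, the lower its entropy

Entropies:
  H(A) = 1.5850 bits
  H(B) = 0.6099 bits
  H(C) = 1.5236 bits

Ranking: A > C > B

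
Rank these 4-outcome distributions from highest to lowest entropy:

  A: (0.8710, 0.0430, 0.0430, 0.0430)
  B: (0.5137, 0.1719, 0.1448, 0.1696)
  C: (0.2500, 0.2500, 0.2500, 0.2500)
C > B > A

Key insight: Entropy is maximized by uniform distributions and minimized by concentrated distributions.

- Uniform distributions have maximum entropy log₂(4) = 2.0000 bits
- The more "peaked" or concentrated a distribution, the lower its entropy

Entropies:
  H(A) = 0.7591 bits
  H(B) = 1.7682 bits
  H(C) = 2.0000 bits

Ranking: C > B > A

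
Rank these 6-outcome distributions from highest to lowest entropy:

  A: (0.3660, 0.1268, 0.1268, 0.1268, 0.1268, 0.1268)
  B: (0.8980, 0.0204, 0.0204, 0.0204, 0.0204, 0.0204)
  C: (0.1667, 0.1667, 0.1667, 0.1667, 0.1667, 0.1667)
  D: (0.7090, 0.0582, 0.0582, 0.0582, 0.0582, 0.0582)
C > A > D > B

Key insight: Entropy is maximized by uniform distributions and minimized by concentrated distributions.

Entropies:
  H(A) = 2.4197 bits
  H(B) = 0.7121 bits
  H(C) = 2.5850 bits
  H(D) = 1.5457 bits

Ranking: C > A > D > B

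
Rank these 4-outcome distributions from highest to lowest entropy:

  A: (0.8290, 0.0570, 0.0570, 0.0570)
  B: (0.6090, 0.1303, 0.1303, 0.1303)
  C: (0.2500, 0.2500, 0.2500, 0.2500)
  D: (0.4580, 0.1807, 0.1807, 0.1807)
C > D > B > A

Key insight: Entropy is maximized by uniform distributions and minimized by concentrated distributions.

Entropies:
  H(A) = 0.9310 bits
  H(B) = 1.5852 bits
  H(C) = 2.0000 bits
  H(D) = 1.8540 bits

Ranking: C > D > B > A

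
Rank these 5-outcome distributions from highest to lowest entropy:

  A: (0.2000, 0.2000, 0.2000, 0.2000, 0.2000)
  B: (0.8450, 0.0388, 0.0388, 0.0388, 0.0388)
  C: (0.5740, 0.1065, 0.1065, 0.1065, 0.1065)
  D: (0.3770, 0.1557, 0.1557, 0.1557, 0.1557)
A > D > C > B

Key insight: Entropy is maximized by uniform distributions and minimized by concentrated distributions.

Entropies:
  H(A) = 2.3219 bits
  H(B) = 0.9322 bits
  H(C) = 1.8361 bits
  H(D) = 2.2019 bits

Ranking: A > D > C > B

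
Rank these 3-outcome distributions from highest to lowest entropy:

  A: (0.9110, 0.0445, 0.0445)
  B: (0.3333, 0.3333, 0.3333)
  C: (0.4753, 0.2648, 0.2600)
B > C > A

Key insight: Entropy is maximized by uniform distributions and minimized by concentrated distributions.

- Uniform distributions have maximum entropy log₂(3) = 1.5850 bits
- The more "peaked" or concentrated a distribution, the lower its entropy

Entropies:
  H(A) = 0.5221 bits
  H(B) = 1.5850 bits
  H(C) = 1.5229 bits

Ranking: B > C > A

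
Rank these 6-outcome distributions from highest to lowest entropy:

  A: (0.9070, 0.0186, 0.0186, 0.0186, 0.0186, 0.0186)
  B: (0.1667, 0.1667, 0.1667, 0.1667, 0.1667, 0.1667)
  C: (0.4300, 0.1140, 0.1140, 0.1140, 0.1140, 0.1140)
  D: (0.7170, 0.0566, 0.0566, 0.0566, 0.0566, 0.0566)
B > C > D > A

Key insight: Entropy is maximized by uniform distributions and minimized by concentrated distributions.

Entropies:
  H(A) = 0.6623 bits
  H(B) = 2.5850 bits
  H(C) = 2.3093 bits
  H(D) = 1.5166 bits

Ranking: B > C > D > A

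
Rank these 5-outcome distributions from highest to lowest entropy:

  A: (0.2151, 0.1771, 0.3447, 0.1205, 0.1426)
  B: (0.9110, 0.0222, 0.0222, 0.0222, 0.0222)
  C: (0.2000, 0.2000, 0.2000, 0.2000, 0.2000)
C > A > B

Key insight: Entropy is maximized by uniform distributions and minimized by concentrated distributions.

- Uniform distributions have maximum entropy log₂(5) = 2.3219 bits
- The more "peaked" or concentrated a distribution, the lower its entropy

Entropies:
  H(A) = 2.2174 bits
  H(B) = 0.6111 bits
  H(C) = 2.3219 bits

Ranking: C > A > B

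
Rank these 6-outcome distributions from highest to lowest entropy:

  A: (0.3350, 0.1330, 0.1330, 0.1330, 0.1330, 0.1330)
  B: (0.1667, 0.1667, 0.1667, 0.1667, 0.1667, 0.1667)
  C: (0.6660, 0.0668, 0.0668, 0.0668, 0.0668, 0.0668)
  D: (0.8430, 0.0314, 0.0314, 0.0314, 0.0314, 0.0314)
B > A > C > D

Key insight: Entropy is maximized by uniform distributions and minimized by concentrated distributions.

Entropies:
  H(A) = 2.4640 bits
  H(B) = 2.5850 bits
  H(C) = 1.6945 bits
  H(D) = 0.9916 bits

Ranking: B > A > C > D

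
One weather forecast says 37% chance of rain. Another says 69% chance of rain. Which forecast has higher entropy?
37% forecast

Treat each forecast as a Bernoulli distribution. Binary entropy is maximized at p=0.5 and falls off symmetrically toward 0 or 1. The 37% forecast is closer to 50%, so it is more uncertain. H(37%) ≈ 0.951 bits, H(69%) ≈ 0.893 bits.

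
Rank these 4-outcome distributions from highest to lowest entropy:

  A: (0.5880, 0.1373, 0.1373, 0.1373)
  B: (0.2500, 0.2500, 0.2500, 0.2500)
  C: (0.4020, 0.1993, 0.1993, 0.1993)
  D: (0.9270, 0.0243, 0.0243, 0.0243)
B > C > A > D

Key insight: Entropy is maximized by uniform distributions and minimized by concentrated distributions.

Entropies:
  H(A) = 1.6305 bits
  H(B) = 2.0000 bits
  H(C) = 1.9199 bits
  H(D) = 0.4927 bits

Ranking: B > C > A > D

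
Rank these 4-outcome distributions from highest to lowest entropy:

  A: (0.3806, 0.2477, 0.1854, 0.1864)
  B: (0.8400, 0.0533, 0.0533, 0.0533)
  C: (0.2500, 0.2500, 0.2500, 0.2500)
C > A > B

Key insight: Entropy is maximized by uniform distributions and minimized by concentrated distributions.

- Uniform distributions have maximum entropy log₂(4) = 2.0000 bits
- The more "peaked" or concentrated a distribution, the lower its entropy

Entropies:
  H(A) = 1.9316 bits
  H(B) = 0.8879 bits
  H(C) = 2.0000 bits

Ranking: C > A > B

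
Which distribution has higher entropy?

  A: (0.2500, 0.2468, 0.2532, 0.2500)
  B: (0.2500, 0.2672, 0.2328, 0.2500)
A

Both distributions are close to uniform, making this a harder comparison.

H(A) = 1.9999 bits
H(B) = 1.9983 bits

The distribution closer to uniform has higher entropy.
Answer: A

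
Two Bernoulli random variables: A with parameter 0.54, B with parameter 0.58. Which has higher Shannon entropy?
A

For binary distributions, entropy is maximized at p=0.5 and decreases as p moves toward 0 or 1.

H(A) = H(0.54) = 0.9954 bits
H(B) = H(0.58) = 0.9815 bits

Distribution A (p=0.54) is closer to uniform (p=0.5), so it has higher entropy.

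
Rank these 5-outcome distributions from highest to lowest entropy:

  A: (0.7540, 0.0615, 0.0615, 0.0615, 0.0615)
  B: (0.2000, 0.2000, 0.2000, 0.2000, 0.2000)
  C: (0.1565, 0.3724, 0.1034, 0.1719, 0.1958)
B > C > A

Key insight: Entropy is maximized by uniform distributions and minimized by concentrated distributions.

- Uniform distributions have maximum entropy log₂(5) = 2.3219 bits
- The more "peaked" or concentrated a distribution, the lower its entropy

Entropies:
  H(A) = 1.2969 bits
  H(B) = 2.3219 bits
  H(C) = 2.1852 bits

Ranking: B > C > A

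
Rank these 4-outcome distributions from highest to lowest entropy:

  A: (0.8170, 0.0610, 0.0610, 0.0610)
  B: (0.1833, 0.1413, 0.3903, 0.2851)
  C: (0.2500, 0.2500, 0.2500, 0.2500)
C > B > A

Key insight: Entropy is maximized by uniform distributions and minimized by concentrated distributions.

- Uniform distributions have maximum entropy log₂(4) = 2.0000 bits
- The more "peaked" or concentrated a distribution, the lower its entropy

Entropies:
  H(A) = 0.9766 bits
  H(B) = 1.8935 bits
  H(C) = 2.0000 bits

Ranking: C > B > A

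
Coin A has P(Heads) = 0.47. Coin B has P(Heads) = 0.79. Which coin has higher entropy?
A

For binary distributions, entropy is maximized at p=0.5 and decreases as p moves toward 0 or 1.

H(A) = H(0.47) = 0.9974 bits
H(B) = H(0.79) = 0.7415 bits

Distribution A (p=0.47) is closer to uniform (p=0.5), so it has higher entropy.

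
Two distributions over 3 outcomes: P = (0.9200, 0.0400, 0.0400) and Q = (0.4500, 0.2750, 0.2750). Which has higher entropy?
Q

P is highly concentrated on one outcome (92%), making it nearly deterministic. Q spreads its mass more evenly (max 45%). The more spread-out distribution has higher entropy: H(P) ≈ 0.482 bits, H(Q) ≈ 1.543 bits.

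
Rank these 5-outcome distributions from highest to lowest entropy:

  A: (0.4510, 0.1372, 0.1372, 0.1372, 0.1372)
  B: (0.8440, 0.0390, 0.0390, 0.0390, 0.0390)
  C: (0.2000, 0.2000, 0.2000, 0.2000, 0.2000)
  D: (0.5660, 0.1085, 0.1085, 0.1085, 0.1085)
C > A > D > B

Key insight: Entropy is maximized by uniform distributions and minimized by concentrated distributions.

Entropies:
  H(A) = 2.0911 bits
  H(B) = 0.9367 bits
  H(C) = 2.3219 bits
  H(D) = 1.8554 bits

Ranking: C > A > D > B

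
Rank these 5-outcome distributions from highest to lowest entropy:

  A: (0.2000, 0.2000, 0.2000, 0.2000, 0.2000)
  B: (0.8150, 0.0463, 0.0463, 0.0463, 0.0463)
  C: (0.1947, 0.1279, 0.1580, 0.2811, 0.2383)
A > C > B

Key insight: Entropy is maximized by uniform distributions and minimized by concentrated distributions.

- Uniform distributions have maximum entropy log₂(5) = 2.3219 bits
- The more "peaked" or concentrated a distribution, the lower its entropy

Entropies:
  H(A) = 2.3219 bits
  H(B) = 1.0609 bits
  H(C) = 2.2674 bits

Ranking: A > C > B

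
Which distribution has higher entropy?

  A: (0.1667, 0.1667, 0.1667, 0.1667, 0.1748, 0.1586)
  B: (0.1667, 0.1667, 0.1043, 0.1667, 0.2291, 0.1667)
A

Both distributions are close to uniform, making this a harder comparison.

H(A) = 2.5844 bits
H(B) = 2.5504 bits

The distribution closer to uniform has higher entropy.
Answer: A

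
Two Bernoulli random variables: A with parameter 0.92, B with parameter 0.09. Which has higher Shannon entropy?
B

For binary distributions, entropy is maximized at p=0.5 and decreases as p moves toward 0 or 1.

H(A) = H(0.92) = 0.4022 bits
H(B) = H(0.09) = 0.4365 bits

Distribution B (p=0.09) is closer to uniform (p=0.5), so it has higher entropy.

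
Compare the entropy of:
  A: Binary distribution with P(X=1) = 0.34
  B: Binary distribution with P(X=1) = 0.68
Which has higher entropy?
A

For binary distributions, entropy is maximized at p=0.5 and decreases as p moves toward 0 or 1.

H(A) = H(0.34) = 0.9248 bits
H(B) = H(0.68) = 0.9044 bits

Distribution A (p=0.34) is closer to uniform (p=0.5), so it has higher entropy.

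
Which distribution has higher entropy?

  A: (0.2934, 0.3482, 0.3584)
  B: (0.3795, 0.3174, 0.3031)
A

Both distributions are close to uniform, making this a harder comparison.

H(A) = 1.5796 bits
H(B) = 1.5780 bits

The distribution closer to uniform has higher entropy.
Answer: A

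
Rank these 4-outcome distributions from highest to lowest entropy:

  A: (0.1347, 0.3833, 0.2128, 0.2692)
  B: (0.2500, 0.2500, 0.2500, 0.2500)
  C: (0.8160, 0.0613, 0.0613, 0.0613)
B > A > C

Key insight: Entropy is maximized by uniform distributions and minimized by concentrated distributions.

- Uniform distributions have maximum entropy log₂(4) = 2.0000 bits
- The more "peaked" or concentrated a distribution, the lower its entropy

Entropies:
  H(A) = 1.9046 bits
  H(B) = 2.0000 bits
  H(C) = 0.9804 bits

Ranking: B > A > C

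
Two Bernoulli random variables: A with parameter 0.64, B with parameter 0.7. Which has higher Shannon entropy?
A

For binary distributions, entropy is maximized at p=0.5 and decreases as p moves toward 0 or 1.

H(A) = H(0.64) = 0.9427 bits
H(B) = H(0.7) = 0.8813 bits

Distribution A (p=0.64) is closer to uniform (p=0.5), so it has higher entropy.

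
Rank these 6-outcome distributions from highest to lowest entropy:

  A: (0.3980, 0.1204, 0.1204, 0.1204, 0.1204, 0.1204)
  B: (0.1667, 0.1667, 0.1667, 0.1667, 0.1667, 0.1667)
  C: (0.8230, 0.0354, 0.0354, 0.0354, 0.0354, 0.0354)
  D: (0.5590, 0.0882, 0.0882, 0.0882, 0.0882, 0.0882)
B > A > D > C

Key insight: Entropy is maximized by uniform distributions and minimized by concentrated distributions.

Entropies:
  H(A) = 2.3676 bits
  H(B) = 2.5850 bits
  H(C) = 1.0845 bits
  H(D) = 2.0139 bits

Ranking: B > A > D > C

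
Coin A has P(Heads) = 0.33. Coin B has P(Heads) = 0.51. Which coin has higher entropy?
B

For binary distributions, entropy is maximized at p=0.5 and decreases as p moves toward 0 or 1.

H(A) = H(0.33) = 0.9149 bits
H(B) = H(0.51) = 0.9997 bits

Distribution B (p=0.51) is closer to uniform (p=0.5), so it has higher entropy.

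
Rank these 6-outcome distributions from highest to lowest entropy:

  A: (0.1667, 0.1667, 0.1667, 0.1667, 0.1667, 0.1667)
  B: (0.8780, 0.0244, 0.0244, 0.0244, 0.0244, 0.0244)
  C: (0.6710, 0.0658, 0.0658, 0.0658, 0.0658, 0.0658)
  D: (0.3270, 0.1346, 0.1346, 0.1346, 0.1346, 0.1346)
A > D > C > B

Key insight: Entropy is maximized by uniform distributions and minimized by concentrated distributions.

Entropies:
  H(A) = 2.5850 bits
  H(B) = 0.8184 bits
  H(C) = 1.6778 bits
  H(D) = 2.4745 bits

Ranking: A > D > C > B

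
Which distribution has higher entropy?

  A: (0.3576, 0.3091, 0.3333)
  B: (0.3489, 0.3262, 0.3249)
B

Both distributions are close to uniform, making this a harder comparison.

H(A) = 1.5824 bits
H(B) = 1.5842 bits

The distribution closer to uniform has higher entropy.
Answer: B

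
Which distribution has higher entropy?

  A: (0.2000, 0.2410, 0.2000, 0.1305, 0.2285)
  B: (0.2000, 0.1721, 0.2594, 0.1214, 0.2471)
A

Both distributions are close to uniform, making this a harder comparison.

H(A) = 2.2936 bits
H(B) = 2.2740 bits

The distribution closer to uniform has higher entropy.
Answer: A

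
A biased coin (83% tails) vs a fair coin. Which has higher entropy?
Fair coin

The fair coin is uniform (p=0.5), maximizing binary entropy at 1 bit. The biased coin has H(0.83) ≈ 0.658 bits — its outcome is more predictable, so its entropy is lower.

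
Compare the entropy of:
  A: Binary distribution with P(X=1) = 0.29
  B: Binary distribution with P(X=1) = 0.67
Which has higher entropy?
B

For binary distributions, entropy is maximized at p=0.5 and decreases as p moves toward 0 or 1.

H(A) = H(0.29) = 0.8687 bits
H(B) = H(0.67) = 0.9149 bits

Distribution B (p=0.67) is closer to uniform (p=0.5), so it has higher entropy.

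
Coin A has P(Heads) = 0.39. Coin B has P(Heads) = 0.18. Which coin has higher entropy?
A

For binary distributions, entropy is maximized at p=0.5 and decreases as p moves toward 0 or 1.

H(A) = H(0.39) = 0.9648 bits
H(B) = H(0.18) = 0.6801 bits

Distribution A (p=0.39) is closer to uniform (p=0.5), so it has higher entropy.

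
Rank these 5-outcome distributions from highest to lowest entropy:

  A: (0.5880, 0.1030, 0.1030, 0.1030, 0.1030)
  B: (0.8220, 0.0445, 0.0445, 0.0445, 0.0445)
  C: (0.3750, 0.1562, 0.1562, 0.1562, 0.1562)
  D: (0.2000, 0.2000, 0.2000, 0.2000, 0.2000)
D > C > A > B

Key insight: Entropy is maximized by uniform distributions and minimized by concentrated distributions.

Entropies:
  H(A) = 1.8015 bits
  H(B) = 1.0317 bits
  H(C) = 2.2044 bits
  H(D) = 2.3219 bits

Ranking: D > C > A > B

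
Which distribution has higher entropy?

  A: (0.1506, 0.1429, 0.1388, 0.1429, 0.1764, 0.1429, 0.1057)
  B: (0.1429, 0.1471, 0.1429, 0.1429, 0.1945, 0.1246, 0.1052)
A

Both distributions are close to uniform, making this a harder comparison.

H(A) = 2.7940 bits
H(B) = 2.7856 bits

The distribution closer to uniform has higher entropy.
Answer: A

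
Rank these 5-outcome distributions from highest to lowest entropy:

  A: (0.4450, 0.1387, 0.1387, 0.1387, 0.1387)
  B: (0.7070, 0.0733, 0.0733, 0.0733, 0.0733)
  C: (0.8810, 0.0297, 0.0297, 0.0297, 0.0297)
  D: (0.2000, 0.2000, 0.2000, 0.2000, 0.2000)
D > A > B > C

Key insight: Entropy is maximized by uniform distributions and minimized by concentrated distributions.

Entropies:
  H(A) = 2.1013 bits
  H(B) = 1.4586 bits
  H(C) = 0.7645 bits
  H(D) = 2.3219 bits

Ranking: D > A > B > C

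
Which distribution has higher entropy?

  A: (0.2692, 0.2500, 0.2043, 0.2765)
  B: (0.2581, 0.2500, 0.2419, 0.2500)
B

Both distributions are close to uniform, making this a harder comparison.

H(A) = 1.9906 bits
H(B) = 1.9996 bits

The distribution closer to uniform has higher entropy.
Answer: B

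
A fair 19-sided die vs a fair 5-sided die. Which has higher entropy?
19-sided die

Both are uniform distributions; for uniform over n outcomes, H = log₂(n). H(19-sided) = log₂(19) = 4.248 bits and H(5-sided) = log₂(5) = 2.322 bits. More outcomes in a uniform distribution means higher entropy.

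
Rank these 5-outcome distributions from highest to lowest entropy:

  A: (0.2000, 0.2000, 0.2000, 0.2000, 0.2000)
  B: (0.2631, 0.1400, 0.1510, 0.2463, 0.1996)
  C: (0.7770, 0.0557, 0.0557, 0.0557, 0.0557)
A > B > C

Key insight: Entropy is maximized by uniform distributions and minimized by concentrated distributions.

- Uniform distributions have maximum entropy log₂(5) = 2.3219 bits
- The more "peaked" or concentrated a distribution, the lower its entropy

Entropies:
  H(A) = 2.3219 bits
  H(B) = 2.2777 bits
  H(C) = 1.2116 bits

Ranking: A > B > C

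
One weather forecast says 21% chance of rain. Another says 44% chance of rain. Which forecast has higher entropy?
44% forecast

Treat each forecast as a Bernoulli distribution. Binary entropy is maximized at p=0.5 and falls off symmetrically toward 0 or 1. The 44% forecast is closer to 50%, so it is more uncertain. H(21%) ≈ 0.741 bits, H(44%) ≈ 0.990 bits.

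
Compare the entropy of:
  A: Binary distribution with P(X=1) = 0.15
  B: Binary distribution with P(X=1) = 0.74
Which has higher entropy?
B

For binary distributions, entropy is maximized at p=0.5 and decreases as p moves toward 0 or 1.

H(A) = H(0.15) = 0.6098 bits
H(B) = H(0.74) = 0.8267 bits

Distribution B (p=0.74) is closer to uniform (p=0.5), so it has higher entropy.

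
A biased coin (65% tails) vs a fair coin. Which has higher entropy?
Fair coin

The fair coin is uniform (p=0.5), maximizing binary entropy at 1 bit. The biased coin has H(0.65) ≈ 0.934 bits — its outcome is more predictable, so its entropy is lower.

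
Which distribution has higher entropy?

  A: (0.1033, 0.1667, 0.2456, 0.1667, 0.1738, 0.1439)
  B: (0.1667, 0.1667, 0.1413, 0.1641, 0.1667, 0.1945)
B

Both distributions are close to uniform, making this a harder comparison.

H(A) = 2.5388 bits
H(B) = 2.5788 bits

The distribution closer to uniform has higher entropy.
Answer: B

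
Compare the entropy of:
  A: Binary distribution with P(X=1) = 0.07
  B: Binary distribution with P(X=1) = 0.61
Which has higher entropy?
B

For binary distributions, entropy is maximized at p=0.5 and decreases as p moves toward 0 or 1.

H(A) = H(0.07) = 0.3659 bits
H(B) = H(0.61) = 0.9648 bits

Distribution B (p=0.61) is closer to uniform (p=0.5), so it has higher entropy.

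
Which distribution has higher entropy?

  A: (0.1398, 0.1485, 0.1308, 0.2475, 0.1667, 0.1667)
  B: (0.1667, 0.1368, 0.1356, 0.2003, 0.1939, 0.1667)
B

Both distributions are close to uniform, making this a harder comparison.

H(A) = 2.5496 bits
H(B) = 2.5687 bits

The distribution closer to uniform has higher entropy.
Answer: B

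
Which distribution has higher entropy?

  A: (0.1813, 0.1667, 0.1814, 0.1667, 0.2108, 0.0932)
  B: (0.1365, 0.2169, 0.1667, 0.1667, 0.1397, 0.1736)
B

Both distributions are close to uniform, making this a harder comparison.

H(A) = 2.5475 bits
H(B) = 2.5673 bits

The distribution closer to uniform has higher entropy.
Answer: B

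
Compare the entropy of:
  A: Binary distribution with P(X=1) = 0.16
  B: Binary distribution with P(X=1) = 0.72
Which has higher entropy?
B

For binary distributions, entropy is maximized at p=0.5 and decreases as p moves toward 0 or 1.

H(A) = H(0.16) = 0.6343 bits
H(B) = H(0.72) = 0.8555 bits

Distribution B (p=0.72) is closer to uniform (p=0.5), so it has higher entropy.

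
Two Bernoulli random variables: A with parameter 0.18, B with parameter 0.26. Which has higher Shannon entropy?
B

For binary distributions, entropy is maximized at p=0.5 and decreases as p moves toward 0 or 1.

H(A) = H(0.18) = 0.6801 bits
H(B) = H(0.26) = 0.8267 bits

Distribution B (p=0.26) is closer to uniform (p=0.5), so it has higher entropy.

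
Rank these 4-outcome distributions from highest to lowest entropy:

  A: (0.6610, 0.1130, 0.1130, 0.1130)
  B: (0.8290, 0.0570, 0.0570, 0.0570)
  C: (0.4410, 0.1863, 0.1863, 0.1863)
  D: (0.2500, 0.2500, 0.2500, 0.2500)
D > C > A > B

Key insight: Entropy is maximized by uniform distributions and minimized by concentrated distributions.

Entropies:
  H(A) = 1.4612 bits
  H(B) = 0.9310 bits
  H(C) = 1.8759 bits
  H(D) = 2.0000 bits

Ranking: D > C > A > B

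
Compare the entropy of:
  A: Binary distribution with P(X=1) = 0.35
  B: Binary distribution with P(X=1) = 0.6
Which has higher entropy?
B

For binary distributions, entropy is maximized at p=0.5 and decreases as p moves toward 0 or 1.

H(A) = H(0.35) = 0.9341 bits
H(B) = H(0.6) = 0.9710 bits

Distribution B (p=0.6) is closer to uniform (p=0.5), so it has higher entropy.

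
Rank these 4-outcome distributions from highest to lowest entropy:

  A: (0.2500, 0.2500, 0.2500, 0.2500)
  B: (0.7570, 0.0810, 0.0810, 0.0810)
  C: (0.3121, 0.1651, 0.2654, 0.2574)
A > C > B

Key insight: Entropy is maximized by uniform distributions and minimized by concentrated distributions.

- Uniform distributions have maximum entropy log₂(4) = 2.0000 bits
- The more "peaked" or concentrated a distribution, the lower its entropy

Entropies:
  H(A) = 2.0000 bits
  H(B) = 1.1851 bits
  H(C) = 1.9652 bits

Ranking: A > C > B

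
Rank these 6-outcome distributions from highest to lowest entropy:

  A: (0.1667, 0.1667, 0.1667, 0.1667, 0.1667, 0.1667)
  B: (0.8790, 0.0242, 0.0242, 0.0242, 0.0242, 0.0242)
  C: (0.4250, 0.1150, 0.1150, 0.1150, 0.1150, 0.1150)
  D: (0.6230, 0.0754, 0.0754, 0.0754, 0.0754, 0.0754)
A > C > D > B

Key insight: Entropy is maximized by uniform distributions and minimized by concentrated distributions.

Entropies:
  H(A) = 2.5850 bits
  H(B) = 0.8132 bits
  H(C) = 2.3188 bits
  H(D) = 1.8313 bits

Ranking: A > C > D > B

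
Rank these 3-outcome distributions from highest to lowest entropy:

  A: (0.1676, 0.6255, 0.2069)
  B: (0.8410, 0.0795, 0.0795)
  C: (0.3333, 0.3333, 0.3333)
C > A > B

Key insight: Entropy is maximized by uniform distributions and minimized by concentrated distributions.

- Uniform distributions have maximum entropy log₂(3) = 1.5850 bits
- The more "peaked" or concentrated a distribution, the lower its entropy

Entropies:
  H(A) = 1.3257 bits
  H(B) = 0.7909 bits
  H(C) = 1.5850 bits

Ranking: C > A > B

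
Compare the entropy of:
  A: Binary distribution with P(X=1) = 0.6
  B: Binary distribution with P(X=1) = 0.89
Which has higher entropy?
A

For binary distributions, entropy is maximized at p=0.5 and decreases as p moves toward 0 or 1.

H(A) = H(0.6) = 0.9710 bits
H(B) = H(0.89) = 0.4999 bits

Distribution A (p=0.6) is closer to uniform (p=0.5), so it has higher entropy.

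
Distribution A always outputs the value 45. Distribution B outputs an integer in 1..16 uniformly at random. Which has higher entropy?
B

A is deterministic, so H(A) = 0. B is uniform over 16 outcomes, so H(B) = log₂(16) = 4.000 bits. Any distribution with genuine randomness has higher entropy than a deterministic one.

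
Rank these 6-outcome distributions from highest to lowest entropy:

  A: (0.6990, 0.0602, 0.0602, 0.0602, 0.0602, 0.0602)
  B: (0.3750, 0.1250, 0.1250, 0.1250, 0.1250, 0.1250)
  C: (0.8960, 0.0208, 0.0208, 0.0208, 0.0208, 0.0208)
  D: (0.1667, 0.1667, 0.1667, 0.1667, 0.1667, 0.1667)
D > B > A > C

Key insight: Entropy is maximized by uniform distributions and minimized by concentrated distributions.

Entropies:
  H(A) = 1.5814 bits
  H(B) = 2.4056 bits
  H(C) = 0.7230 bits
  H(D) = 2.5850 bits

Ranking: D > B > A > C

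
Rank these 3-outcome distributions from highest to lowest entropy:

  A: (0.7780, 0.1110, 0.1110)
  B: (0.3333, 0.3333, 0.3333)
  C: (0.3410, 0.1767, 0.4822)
B > C > A

Key insight: Entropy is maximized by uniform distributions and minimized by concentrated distributions.

- Uniform distributions have maximum entropy log₂(3) = 1.5850 bits
- The more "peaked" or concentrated a distribution, the lower its entropy

Entropies:
  H(A) = 0.9858 bits
  H(B) = 1.5850 bits
  H(C) = 1.4786 bits

Ranking: B > C > A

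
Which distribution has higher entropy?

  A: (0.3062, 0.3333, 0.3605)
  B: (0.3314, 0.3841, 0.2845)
A

Both distributions are close to uniform, making this a harder comparison.

H(A) = 1.5818 bits
H(B) = 1.5742 bits

The distribution closer to uniform has higher entropy.
Answer: A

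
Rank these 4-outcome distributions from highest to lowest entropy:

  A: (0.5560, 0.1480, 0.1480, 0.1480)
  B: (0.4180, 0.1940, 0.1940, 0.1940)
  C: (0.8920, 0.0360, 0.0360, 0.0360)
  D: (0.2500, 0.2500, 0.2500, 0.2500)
D > B > A > C

Key insight: Entropy is maximized by uniform distributions and minimized by concentrated distributions.

Entropies:
  H(A) = 1.6947 bits
  H(B) = 1.9030 bits
  H(C) = 0.6650 bits
  H(D) = 2.0000 bits

Ranking: D > B > A > C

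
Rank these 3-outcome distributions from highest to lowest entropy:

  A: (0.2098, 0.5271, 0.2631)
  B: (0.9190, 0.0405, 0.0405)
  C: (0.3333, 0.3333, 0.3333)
C > A > B

Key insight: Entropy is maximized by uniform distributions and minimized by concentrated distributions.

- Uniform distributions have maximum entropy log₂(3) = 1.5850 bits
- The more "peaked" or concentrated a distribution, the lower its entropy

Entropies:
  H(A) = 1.4664 bits
  H(B) = 0.4867 bits
  H(C) = 1.5850 bits

Ranking: C > A > B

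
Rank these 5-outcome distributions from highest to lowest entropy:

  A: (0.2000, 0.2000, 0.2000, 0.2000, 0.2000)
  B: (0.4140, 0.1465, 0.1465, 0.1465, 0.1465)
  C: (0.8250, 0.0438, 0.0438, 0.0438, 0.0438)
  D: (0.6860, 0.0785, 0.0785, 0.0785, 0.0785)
A > B > D > C

Key insight: Entropy is maximized by uniform distributions and minimized by concentrated distributions.

Entropies:
  H(A) = 2.3219 bits
  H(B) = 2.1506 bits
  H(C) = 1.0190 bits
  H(D) = 1.5257 bits

Ranking: A > B > D > C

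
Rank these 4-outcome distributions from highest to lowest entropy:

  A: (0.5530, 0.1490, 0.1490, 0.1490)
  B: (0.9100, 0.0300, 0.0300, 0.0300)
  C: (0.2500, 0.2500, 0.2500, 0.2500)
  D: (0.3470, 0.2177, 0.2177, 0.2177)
C > D > A > B

Key insight: Entropy is maximized by uniform distributions and minimized by concentrated distributions.

Entropies:
  H(A) = 1.7004 bits
  H(B) = 0.5791 bits
  H(C) = 2.0000 bits
  H(D) = 1.9663 bits

Ranking: C > D > A > B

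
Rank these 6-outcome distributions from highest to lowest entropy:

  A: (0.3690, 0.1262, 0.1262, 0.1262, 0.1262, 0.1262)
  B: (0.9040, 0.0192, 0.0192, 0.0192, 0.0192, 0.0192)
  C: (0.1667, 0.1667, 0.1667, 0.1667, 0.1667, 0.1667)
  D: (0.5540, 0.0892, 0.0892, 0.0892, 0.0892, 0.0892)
C > A > D > B

Key insight: Entropy is maximized by uniform distributions and minimized by concentrated distributions.

Entropies:
  H(A) = 2.4150 bits
  H(B) = 0.6791 bits
  H(C) = 2.5850 bits
  H(D) = 2.0271 bits

Ranking: C > A > D > B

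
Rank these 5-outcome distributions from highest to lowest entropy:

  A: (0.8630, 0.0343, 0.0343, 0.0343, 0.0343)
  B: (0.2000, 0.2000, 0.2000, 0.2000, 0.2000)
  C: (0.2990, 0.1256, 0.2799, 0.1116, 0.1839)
B > C > A

Key insight: Entropy is maximized by uniform distributions and minimized by concentrated distributions.

- Uniform distributions have maximum entropy log₂(5) = 2.3219 bits
- The more "peaked" or concentrated a distribution, the lower its entropy

Entropies:
  H(A) = 0.8503 bits
  H(B) = 2.3219 bits
  H(C) = 2.2133 bits

Ranking: B > C > A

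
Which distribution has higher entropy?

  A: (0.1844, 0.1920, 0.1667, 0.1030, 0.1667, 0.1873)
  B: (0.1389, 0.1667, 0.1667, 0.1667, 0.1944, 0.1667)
B

Both distributions are close to uniform, making this a harder comparison.

H(A) = 2.5589 bits
H(B) = 2.5783 bits

The distribution closer to uniform has higher entropy.
Answer: B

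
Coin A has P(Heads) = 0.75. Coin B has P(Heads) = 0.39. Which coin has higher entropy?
B

For binary distributions, entropy is maximized at p=0.5 and decreases as p moves toward 0 or 1.

H(A) = H(0.75) = 0.8113 bits
H(B) = H(0.39) = 0.9648 bits

Distribution B (p=0.39) is closer to uniform (p=0.5), so it has higher entropy.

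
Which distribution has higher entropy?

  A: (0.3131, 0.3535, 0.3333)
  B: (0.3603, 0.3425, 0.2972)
A

Both distributions are close to uniform, making this a harder comparison.

H(A) = 1.5832 bits
H(B) = 1.5803 bits

The distribution closer to uniform has higher entropy.
Answer: A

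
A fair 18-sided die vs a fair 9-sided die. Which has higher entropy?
18-sided die

Both are uniform distributions; for uniform over n outcomes, H = log₂(n). H(18-sided) = log₂(18) = 4.170 bits and H(9-sided) = log₂(9) = 3.170 bits. More outcomes in a uniform distribution means higher entropy.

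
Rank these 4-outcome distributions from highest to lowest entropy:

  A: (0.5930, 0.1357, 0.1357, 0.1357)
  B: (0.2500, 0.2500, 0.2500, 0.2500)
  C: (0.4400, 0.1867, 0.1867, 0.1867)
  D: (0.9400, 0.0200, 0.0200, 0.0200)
B > C > A > D

Key insight: Entropy is maximized by uniform distributions and minimized by concentrated distributions.

Entropies:
  H(A) = 1.6200 bits
  H(B) = 2.0000 bits
  H(C) = 1.8772 bits
  H(D) = 0.4225 bits

Ranking: B > C > A > D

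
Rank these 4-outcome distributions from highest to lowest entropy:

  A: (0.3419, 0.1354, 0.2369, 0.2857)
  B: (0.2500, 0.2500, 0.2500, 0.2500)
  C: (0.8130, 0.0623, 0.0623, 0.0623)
B > A > C

Key insight: Entropy is maximized by uniform distributions and minimized by concentrated distributions.

- Uniform distributions have maximum entropy log₂(4) = 2.0000 bits
- The more "peaked" or concentrated a distribution, the lower its entropy

Entropies:
  H(A) = 1.9286 bits
  H(B) = 2.0000 bits
  H(C) = 0.9915 bits

Ranking: B > A > C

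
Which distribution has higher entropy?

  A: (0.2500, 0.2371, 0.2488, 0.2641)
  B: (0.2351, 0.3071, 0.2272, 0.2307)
A

Both distributions are close to uniform, making this a harder comparison.

H(A) = 1.9989 bits
H(B) = 1.9879 bits

The distribution closer to uniform has higher entropy.
Answer: A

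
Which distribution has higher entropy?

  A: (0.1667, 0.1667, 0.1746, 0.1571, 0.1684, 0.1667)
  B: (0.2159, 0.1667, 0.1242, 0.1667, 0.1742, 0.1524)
A

Both distributions are close to uniform, making this a harder comparison.

H(A) = 2.5843 bits
H(B) = 2.5657 bits

The distribution closer to uniform has higher entropy.
Answer: A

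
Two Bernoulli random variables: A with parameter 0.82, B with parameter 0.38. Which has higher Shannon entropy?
B

For binary distributions, entropy is maximized at p=0.5 and decreases as p moves toward 0 or 1.

H(A) = H(0.82) = 0.6801 bits
H(B) = H(0.38) = 0.9580 bits

Distribution B (p=0.38) is closer to uniform (p=0.5), so it has higher entropy.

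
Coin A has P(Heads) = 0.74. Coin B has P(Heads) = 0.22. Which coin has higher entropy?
A

For binary distributions, entropy is maximized at p=0.5 and decreases as p moves toward 0 or 1.

H(A) = H(0.74) = 0.8267 bits
H(B) = H(0.22) = 0.7602 bits

Distribution A (p=0.74) is closer to uniform (p=0.5), so it has higher entropy.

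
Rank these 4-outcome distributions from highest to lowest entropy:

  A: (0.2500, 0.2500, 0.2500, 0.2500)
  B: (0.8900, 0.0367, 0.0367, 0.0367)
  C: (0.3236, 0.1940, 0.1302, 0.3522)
A > C > B

Key insight: Entropy is maximized by uniform distributions and minimized by concentrated distributions.

- Uniform distributions have maximum entropy log₂(4) = 2.0000 bits
- The more "peaked" or concentrated a distribution, the lower its entropy

Entropies:
  H(A) = 2.0000 bits
  H(B) = 0.6743 bits
  H(C) = 1.8989 bits

Ranking: A > C > B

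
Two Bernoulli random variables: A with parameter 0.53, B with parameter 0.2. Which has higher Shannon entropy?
A

For binary distributions, entropy is maximized at p=0.5 and decreases as p moves toward 0 or 1.

H(A) = H(0.53) = 0.9974 bits
H(B) = H(0.2) = 0.7219 bits

Distribution A (p=0.53) is closer to uniform (p=0.5), so it has higher entropy.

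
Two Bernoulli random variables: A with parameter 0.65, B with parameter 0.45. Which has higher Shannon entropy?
B

For binary distributions, entropy is maximized at p=0.5 and decreases as p moves toward 0 or 1.

H(A) = H(0.65) = 0.9341 bits
H(B) = H(0.45) = 0.9928 bits

Distribution B (p=0.45) is closer to uniform (p=0.5), so it has higher entropy.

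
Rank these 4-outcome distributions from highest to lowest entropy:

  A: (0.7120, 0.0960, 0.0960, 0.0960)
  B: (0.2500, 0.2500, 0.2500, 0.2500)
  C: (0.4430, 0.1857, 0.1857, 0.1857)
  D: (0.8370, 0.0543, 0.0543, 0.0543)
B > C > A > D

Key insight: Entropy is maximized by uniform distributions and minimized by concentrated distributions.

Entropies:
  H(A) = 1.3226 bits
  H(B) = 2.0000 bits
  H(C) = 1.8734 bits
  H(D) = 0.8998 bits

Ranking: B > C > A > D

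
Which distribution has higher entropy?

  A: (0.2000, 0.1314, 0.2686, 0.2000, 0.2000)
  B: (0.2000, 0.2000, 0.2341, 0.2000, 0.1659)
B

Both distributions are close to uniform, making this a harder comparison.

H(A) = 2.2873 bits
H(B) = 2.3135 bits

The distribution closer to uniform has higher entropy.
Answer: B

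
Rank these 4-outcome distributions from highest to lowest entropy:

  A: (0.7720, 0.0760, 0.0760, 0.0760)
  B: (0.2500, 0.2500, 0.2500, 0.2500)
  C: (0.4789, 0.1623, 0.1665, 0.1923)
B > C > A

Key insight: Entropy is maximized by uniform distributions and minimized by concentrated distributions.

- Uniform distributions have maximum entropy log₂(4) = 2.0000 bits
- The more "peaked" or concentrated a distribution, the lower its entropy

Entropies:
  H(A) = 1.1359 bits
  H(B) = 2.0000 bits
  H(C) = 1.8225 bits

Ranking: B > C > A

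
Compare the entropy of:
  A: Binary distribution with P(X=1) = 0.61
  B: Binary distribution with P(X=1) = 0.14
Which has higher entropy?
A

For binary distributions, entropy is maximized at p=0.5 and decreases as p moves toward 0 or 1.

H(A) = H(0.61) = 0.9648 bits
H(B) = H(0.14) = 0.5842 bits

Distribution A (p=0.61) is closer to uniform (p=0.5), so it has higher entropy.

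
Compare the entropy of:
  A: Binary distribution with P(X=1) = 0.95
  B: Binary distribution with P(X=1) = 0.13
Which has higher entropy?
B

For binary distributions, entropy is maximized at p=0.5 and decreases as p moves toward 0 or 1.

H(A) = H(0.95) = 0.2864 bits
H(B) = H(0.13) = 0.5574 bits

Distribution B (p=0.13) is closer to uniform (p=0.5), so it has higher entropy.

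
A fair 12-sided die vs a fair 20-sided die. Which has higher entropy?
20-sided die

Both are uniform distributions; for uniform over n outcomes, H = log₂(n). H(12-sided) = log₂(12) = 3.585 bits and H(20-sided) = log₂(20) = 4.322 bits. More outcomes in a uniform distribution means higher entropy.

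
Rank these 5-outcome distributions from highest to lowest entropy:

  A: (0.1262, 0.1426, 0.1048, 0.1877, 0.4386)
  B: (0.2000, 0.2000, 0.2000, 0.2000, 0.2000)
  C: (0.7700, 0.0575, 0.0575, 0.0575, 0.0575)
B > A > C

Key insight: Entropy is maximized by uniform distributions and minimized by concentrated distributions.

- Uniform distributions have maximum entropy log₂(5) = 2.3219 bits
- The more "peaked" or concentrated a distribution, the lower its entropy

Entropies:
  H(A) = 2.0933 bits
  H(B) = 2.3219 bits
  H(C) = 1.2380 bits

Ranking: B > A > C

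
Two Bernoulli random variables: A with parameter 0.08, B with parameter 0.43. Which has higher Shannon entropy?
B

For binary distributions, entropy is maximized at p=0.5 and decreases as p moves toward 0 or 1.

H(A) = H(0.08) = 0.4022 bits
H(B) = H(0.43) = 0.9858 bits

Distribution B (p=0.43) is closer to uniform (p=0.5), so it has higher entropy.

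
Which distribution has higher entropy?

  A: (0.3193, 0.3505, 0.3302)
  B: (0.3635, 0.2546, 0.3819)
A

Both distributions are close to uniform, making this a harder comparison.

H(A) = 1.5839 bits
H(B) = 1.5635 bits

The distribution closer to uniform has higher entropy.
Answer: A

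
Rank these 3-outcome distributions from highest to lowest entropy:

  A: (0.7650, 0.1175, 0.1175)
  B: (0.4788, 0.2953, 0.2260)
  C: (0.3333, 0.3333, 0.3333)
C > B > A

Key insight: Entropy is maximized by uniform distributions and minimized by concentrated distributions.

- Uniform distributions have maximum entropy log₂(3) = 1.5850 bits
- The more "peaked" or concentrated a distribution, the lower its entropy

Entropies:
  H(A) = 1.0216 bits
  H(B) = 1.5133 bits
  H(C) = 1.5850 bits

Ranking: C > B > A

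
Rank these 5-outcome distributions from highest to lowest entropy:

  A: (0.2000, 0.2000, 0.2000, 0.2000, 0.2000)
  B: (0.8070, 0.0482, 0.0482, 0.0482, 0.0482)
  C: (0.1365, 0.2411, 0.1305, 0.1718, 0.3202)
A > C > B

Key insight: Entropy is maximized by uniform distributions and minimized by concentrated distributions.

- Uniform distributions have maximum entropy log₂(5) = 2.3219 bits
- The more "peaked" or concentrated a distribution, the lower its entropy

Entropies:
  H(A) = 2.3219 bits
  H(B) = 1.0937 bits
  H(C) = 2.2329 bits

Ranking: A > C > B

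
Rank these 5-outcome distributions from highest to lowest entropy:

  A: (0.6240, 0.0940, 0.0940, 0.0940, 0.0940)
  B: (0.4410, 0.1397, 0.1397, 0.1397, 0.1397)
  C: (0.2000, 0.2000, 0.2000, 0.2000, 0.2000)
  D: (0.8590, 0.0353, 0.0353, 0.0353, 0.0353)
C > B > A > D

Key insight: Entropy is maximized by uniform distributions and minimized by concentrated distributions.

Entropies:
  H(A) = 1.7072 bits
  H(B) = 2.1079 bits
  H(C) = 2.3219 bits
  H(D) = 0.8689 bits

Ranking: C > B > A > D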